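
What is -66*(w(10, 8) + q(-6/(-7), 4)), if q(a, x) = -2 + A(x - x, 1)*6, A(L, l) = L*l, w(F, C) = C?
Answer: -396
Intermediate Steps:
q(a, x) = -2 (q(a, x) = -2 + ((x - x)*1)*6 = -2 + (0*1)*6 = -2 + 0*6 = -2 + 0 = -2)
-66*(w(10, 8) + q(-6/(-7), 4)) = -66*(8 - 2) = -66*6 = -396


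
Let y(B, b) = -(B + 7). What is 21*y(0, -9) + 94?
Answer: -53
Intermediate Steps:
y(B, b) = -7 - B (y(B, b) = -(7 + B) = -7 - B)
21*y(0, -9) + 94 = 21*(-7 - 1*0) + 94 = 21*(-7 + 0) + 94 = 21*(-7) + 94 = -147 + 94 = -53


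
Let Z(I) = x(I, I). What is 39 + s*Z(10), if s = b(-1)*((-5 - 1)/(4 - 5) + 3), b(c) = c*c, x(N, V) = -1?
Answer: 30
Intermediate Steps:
Z(I) = -1
b(c) = c**2
s = 9 (s = (-1)**2*((-5 - 1)/(4 - 5) + 3) = 1*(-6/(-1) + 3) = 1*(-6*(-1) + 3) = 1*(6 + 3) = 1*9 = 9)
39 + s*Z(10) = 39 + 9*(-1) = 39 - 9 = 30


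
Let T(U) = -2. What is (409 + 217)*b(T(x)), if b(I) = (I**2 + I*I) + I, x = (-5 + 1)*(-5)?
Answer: 3756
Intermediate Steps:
x = 20 (x = -4*(-5) = 20)
b(I) = I + 2*I**2 (b(I) = (I**2 + I**2) + I = 2*I**2 + I = I + 2*I**2)
(409 + 217)*b(T(x)) = (409 + 217)*(-2*(1 + 2*(-2))) = 626*(-2*(1 - 4)) = 626*(-2*(-3)) = 626*6 = 3756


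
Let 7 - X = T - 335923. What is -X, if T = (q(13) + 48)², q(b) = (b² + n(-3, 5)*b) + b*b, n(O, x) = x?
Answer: -132529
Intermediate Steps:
q(b) = 2*b² + 5*b (q(b) = (b² + 5*b) + b*b = (b² + 5*b) + b² = 2*b² + 5*b)
T = 203401 (T = (13*(5 + 2*13) + 48)² = (13*(5 + 26) + 48)² = (13*31 + 48)² = (403 + 48)² = 451² = 203401)
X = 132529 (X = 7 - (203401 - 335923) = 7 - 1*(-132522) = 7 + 132522 = 132529)
-X = -1*132529 = -132529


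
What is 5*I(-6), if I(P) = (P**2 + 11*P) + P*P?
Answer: 30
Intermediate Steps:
I(P) = 2*P**2 + 11*P (I(P) = (P**2 + 11*P) + P**2 = 2*P**2 + 11*P)
5*I(-6) = 5*(-6*(11 + 2*(-6))) = 5*(-6*(11 - 12)) = 5*(-6*(-1)) = 5*6 = 30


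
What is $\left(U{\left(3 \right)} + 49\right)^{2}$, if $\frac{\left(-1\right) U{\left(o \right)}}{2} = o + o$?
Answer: $1369$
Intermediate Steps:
$U{\left(o \right)} = - 4 o$ ($U{\left(o \right)} = - 2 \left(o + o\right) = - 2 \cdot 2 o = - 4 o$)
$\left(U{\left(3 \right)} + 49\right)^{2} = \left(\left(-4\right) 3 + 49\right)^{2} = \left(-12 + 49\right)^{2} = 37^{2} = 1369$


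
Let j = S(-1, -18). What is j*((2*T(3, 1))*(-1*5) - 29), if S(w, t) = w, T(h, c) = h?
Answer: 59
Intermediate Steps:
j = -1
j*((2*T(3, 1))*(-1*5) - 29) = -((2*3)*(-1*5) - 29) = -(6*(-5) - 29) = -(-30 - 29) = -1*(-59) = 59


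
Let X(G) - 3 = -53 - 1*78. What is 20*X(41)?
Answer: -2560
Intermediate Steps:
X(G) = -128 (X(G) = 3 + (-53 - 1*78) = 3 + (-53 - 78) = 3 - 131 = -128)
20*X(41) = 20*(-128) = -2560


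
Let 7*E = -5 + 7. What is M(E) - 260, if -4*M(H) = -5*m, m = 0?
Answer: -260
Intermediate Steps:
E = 2/7 (E = (-5 + 7)/7 = (1/7)*2 = 2/7 ≈ 0.28571)
M(H) = 0 (M(H) = -(-5)*0/4 = -1/4*0 = 0)
M(E) - 260 = 0 - 260 = -260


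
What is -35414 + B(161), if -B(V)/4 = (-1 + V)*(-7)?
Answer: -30934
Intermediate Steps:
B(V) = -28 + 28*V (B(V) = -4*(-1 + V)*(-7) = -4*(7 - 7*V) = -28 + 28*V)
-35414 + B(161) = -35414 + (-28 + 28*161) = -35414 + (-28 + 4508) = -35414 + 4480 = -30934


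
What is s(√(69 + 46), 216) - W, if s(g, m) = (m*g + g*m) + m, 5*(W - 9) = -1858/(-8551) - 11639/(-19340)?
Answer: 171029053091/826881700 + 432*√115 ≈ 4839.5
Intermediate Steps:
W = 7577394109/826881700 (W = 9 + (-1858/(-8551) - 11639/(-19340))/5 = 9 + (-1858*(-1/8551) - 11639*(-1/19340))/5 = 9 + (1858/8551 + 11639/19340)/5 = 9 + (⅕)*(135458809/165376340) = 9 + 135458809/826881700 = 7577394109/826881700 ≈ 9.1638)
s(g, m) = m + 2*g*m (s(g, m) = (g*m + g*m) + m = 2*g*m + m = m + 2*g*m)
s(√(69 + 46), 216) - W = 216*(1 + 2*√(69 + 46)) - 1*7577394109/826881700 = 216*(1 + 2*√115) - 7577394109/826881700 = (216 + 432*√115) - 7577394109/826881700 = 171029053091/826881700 + 432*√115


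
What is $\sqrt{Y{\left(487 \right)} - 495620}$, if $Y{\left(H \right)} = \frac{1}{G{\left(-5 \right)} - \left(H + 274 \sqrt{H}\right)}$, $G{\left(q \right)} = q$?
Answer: $\frac{\sqrt{-487690082 - 271599760 \sqrt{487}}}{2 \sqrt{246 + 137 \sqrt{487}}} \approx 704.0 i$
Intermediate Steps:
$Y{\left(H \right)} = \frac{1}{-5 - H - 274 \sqrt{H}}$ ($Y{\left(H \right)} = \frac{1}{-5 - \left(H + 274 \sqrt{H}\right)} = \frac{1}{-5 - H - 274 \sqrt{H}}$)
$\sqrt{Y{\left(487 \right)} - 495620} = \sqrt{- \frac{1}{5 + 487 + 274 \sqrt{487}} - 495620} = \sqrt{- \frac{1}{492 + 274 \sqrt{487}} - 495620} = \sqrt{-495620 - \frac{1}{492 + 274 \sqrt{487}}}$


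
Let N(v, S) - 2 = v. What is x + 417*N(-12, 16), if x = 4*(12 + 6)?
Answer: -4098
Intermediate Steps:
x = 72 (x = 4*18 = 72)
N(v, S) = 2 + v
x + 417*N(-12, 16) = 72 + 417*(2 - 12) = 72 + 417*(-10) = 72 - 4170 = -4098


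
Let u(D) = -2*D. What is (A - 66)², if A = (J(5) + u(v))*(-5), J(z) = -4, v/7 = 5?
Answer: 92416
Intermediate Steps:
v = 35 (v = 7*5 = 35)
A = 370 (A = (-4 - 2*35)*(-5) = (-4 - 70)*(-5) = -74*(-5) = 370)
(A - 66)² = (370 - 66)² = 304² = 92416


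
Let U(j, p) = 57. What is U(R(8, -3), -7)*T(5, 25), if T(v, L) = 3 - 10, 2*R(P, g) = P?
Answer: -399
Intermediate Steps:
R(P, g) = P/2
T(v, L) = -7
U(R(8, -3), -7)*T(5, 25) = 57*(-7) = -399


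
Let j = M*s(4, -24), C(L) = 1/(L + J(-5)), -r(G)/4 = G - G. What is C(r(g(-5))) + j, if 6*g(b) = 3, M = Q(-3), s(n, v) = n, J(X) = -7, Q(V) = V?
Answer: -85/7 ≈ -12.143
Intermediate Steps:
M = -3
g(b) = ½ (g(b) = (⅙)*3 = ½)
r(G) = 0 (r(G) = -4*(G - G) = -4*0 = 0)
C(L) = 1/(-7 + L) (C(L) = 1/(L - 7) = 1/(-7 + L))
j = -12 (j = -3*4 = -12)
C(r(g(-5))) + j = 1/(-7 + 0) - 12 = 1/(-7) - 12 = -⅐ - 12 = -85/7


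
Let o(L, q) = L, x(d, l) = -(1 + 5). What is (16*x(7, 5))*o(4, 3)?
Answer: -384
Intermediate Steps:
x(d, l) = -6 (x(d, l) = -1*6 = -6)
(16*x(7, 5))*o(4, 3) = (16*(-6))*4 = -96*4 = -384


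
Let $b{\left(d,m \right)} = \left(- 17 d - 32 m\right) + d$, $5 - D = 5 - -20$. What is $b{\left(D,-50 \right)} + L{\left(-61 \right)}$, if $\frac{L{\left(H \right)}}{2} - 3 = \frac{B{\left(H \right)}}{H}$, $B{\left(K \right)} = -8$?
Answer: $\frac{117502}{61} \approx 1926.3$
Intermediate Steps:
$D = -20$ ($D = 5 - \left(5 - -20\right) = 5 - \left(5 + 20\right) = 5 - 25 = -20$)
$L{\left(H \right)} = 6 - \frac{16}{H}$ ($L{\left(H \right)} = 6 + 2 \left(- \frac{8}{H}\right) = 6 - \frac{16}{H}$)
$b{\left(d,m \right)} = - 32 m - 16 d$ ($b{\left(d,m \right)} = \left(- 32 m - 17 d\right) + d = - 32 m - 16 d$)
$b{\left(D,-50 \right)} + L{\left(-61 \right)} = \left(\left(-32\right) \left(-50\right) - -320\right) + \left(6 - \frac{16}{-61}\right) = \left(1600 + 320\right) + \left(6 - - \frac{16}{61}\right) = 1920 + \left(6 + \frac{16}{61}\right) = 1920 + \frac{382}{61} = \frac{117502}{61}$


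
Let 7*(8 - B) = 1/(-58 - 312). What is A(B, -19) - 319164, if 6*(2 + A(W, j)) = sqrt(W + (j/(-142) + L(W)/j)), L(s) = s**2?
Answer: -319166 + sqrt(58173699233701)/20963460 ≈ -3.1917e+5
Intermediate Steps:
B = 20721/2590 (B = 8 - 1/(7*(-58 - 312)) = 8 - 1/7/(-370) = 8 - 1/7*(-1/370) = 8 + 1/2590 = 20721/2590 ≈ 8.0004)
A(W, j) = -2 + sqrt(W - j/142 + W**2/j)/6 (A(W, j) = -2 + sqrt(W + (j/(-142) + W**2/j))/6 = -2 + sqrt(W + (j*(-1/142) + W**2/j))/6 = -2 + sqrt(W + (-j/142 + W**2/j))/6 = -2 + sqrt(W - j/142 + W**2/j)/6)
A(B, -19) - 319164 = (-2 + sqrt(-142*(-19) + 20164*(20721/2590) + 20164*(20721/2590)**2/(-19))/852) - 319164 = (-2 + sqrt(2698 + 208909122/1295 + 20164*(429359841/6708100)*(-1/19))/852) - 319164 = (-2 + sqrt(2698 + 208909122/1295 - 2164402958481/31863475)/852) - 319164 = (-2 + sqrt(3061773643879/31863475)/852) - 319164 = (-2 + (sqrt(58173699233701)/24605)/852) - 319164 = (-2 + sqrt(58173699233701)/20963460) - 319164 = -319166 + sqrt(58173699233701)/20963460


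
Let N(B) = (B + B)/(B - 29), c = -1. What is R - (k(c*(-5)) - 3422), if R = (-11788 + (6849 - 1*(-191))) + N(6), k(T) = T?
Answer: -30625/23 ≈ -1331.5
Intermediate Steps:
N(B) = 2*B/(-29 + B) (N(B) = (2*B)/(-29 + B) = 2*B/(-29 + B))
R = -109216/23 (R = (-11788 + (6849 - 1*(-191))) + 2*6/(-29 + 6) = (-11788 + (6849 + 191)) + 2*6/(-23) = (-11788 + 7040) + 2*6*(-1/23) = -4748 - 12/23 = -109216/23 ≈ -4748.5)
R - (k(c*(-5)) - 3422) = -109216/23 - (-1*(-5) - 3422) = -109216/23 - (5 - 3422) = -109216/23 - 1*(-3417) = -109216/23 + 3417 = -30625/23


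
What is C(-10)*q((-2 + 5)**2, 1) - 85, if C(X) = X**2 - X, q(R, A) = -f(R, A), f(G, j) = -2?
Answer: 135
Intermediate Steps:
q(R, A) = 2 (q(R, A) = -1*(-2) = 2)
C(-10)*q((-2 + 5)**2, 1) - 85 = -10*(-1 - 10)*2 - 85 = -10*(-11)*2 - 85 = 110*2 - 85 = 220 - 85 = 135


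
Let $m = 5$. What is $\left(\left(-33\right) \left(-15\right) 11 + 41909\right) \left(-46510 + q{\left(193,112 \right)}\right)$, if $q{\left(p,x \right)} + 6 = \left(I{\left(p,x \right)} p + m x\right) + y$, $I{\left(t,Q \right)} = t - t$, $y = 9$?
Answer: $-2175774238$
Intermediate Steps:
$I{\left(t,Q \right)} = 0$
$q{\left(p,x \right)} = 3 + 5 x$ ($q{\left(p,x \right)} = -6 + \left(\left(0 p + 5 x\right) + 9\right) = -6 + \left(\left(0 + 5 x\right) + 9\right) = -6 + \left(5 x + 9\right) = -6 + \left(9 + 5 x\right) = 3 + 5 x$)
$\left(\left(-33\right) \left(-15\right) 11 + 41909\right) \left(-46510 + q{\left(193,112 \right)}\right) = \left(\left(-33\right) \left(-15\right) 11 + 41909\right) \left(-46510 + \left(3 + 5 \cdot 112\right)\right) = \left(495 \cdot 11 + 41909\right) \left(-46510 + \left(3 + 560\right)\right) = \left(5445 + 41909\right) \left(-46510 + 563\right) = 47354 \left(-45947\right) = -2175774238$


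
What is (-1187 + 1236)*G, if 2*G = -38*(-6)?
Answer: 5586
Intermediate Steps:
G = 114 (G = (-38*(-6))/2 = (1/2)*228 = 114)
(-1187 + 1236)*G = (-1187 + 1236)*114 = 49*114 = 5586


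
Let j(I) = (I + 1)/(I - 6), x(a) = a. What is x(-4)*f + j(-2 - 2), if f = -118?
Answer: 4723/10 ≈ 472.30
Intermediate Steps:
j(I) = (1 + I)/(-6 + I)
x(-4)*f + j(-2 - 2) = -4*(-118) + (1 + (-2 - 2))/(-6 + (-2 - 2)) = 472 + (1 - 4)/(-6 - 4) = 472 - 3/(-10) = 472 - ⅒*(-3) = 472 + 3/10 = 4723/10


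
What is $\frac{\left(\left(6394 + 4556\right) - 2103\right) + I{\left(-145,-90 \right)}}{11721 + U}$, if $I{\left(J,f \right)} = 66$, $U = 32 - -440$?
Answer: $\frac{8913}{12193} \approx 0.73099$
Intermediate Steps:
$U = 472$ ($U = 32 + 440 = 472$)
$\frac{\left(\left(6394 + 4556\right) - 2103\right) + I{\left(-145,-90 \right)}}{11721 + U} = \frac{\left(\left(6394 + 4556\right) - 2103\right) + 66}{11721 + 472} = \frac{\left(10950 - 2103\right) + 66}{12193} = \left(8847 + 66\right) \frac{1}{12193} = 8913 \cdot \frac{1}{12193} = \frac{8913}{12193}$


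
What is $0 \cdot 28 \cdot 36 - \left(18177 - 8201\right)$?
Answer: $-9976$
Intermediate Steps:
$0 \cdot 28 \cdot 36 - \left(18177 - 8201\right) = 0 \cdot 36 - 9976 = 0 - 9976 = -9976$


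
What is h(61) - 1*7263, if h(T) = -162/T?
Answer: -443205/61 ≈ -7265.7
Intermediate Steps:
h(61) - 1*7263 = -162/61 - 1*7263 = -162*1/61 - 7263 = -162/61 - 7263 = -443205/61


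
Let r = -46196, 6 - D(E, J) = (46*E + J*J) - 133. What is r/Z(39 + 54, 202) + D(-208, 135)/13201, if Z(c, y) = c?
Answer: -610625570/1227693 ≈ -497.38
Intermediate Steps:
D(E, J) = 139 - J**2 - 46*E (D(E, J) = 6 - ((46*E + J*J) - 133) = 6 - ((46*E + J**2) - 133) = 6 - ((J**2 + 46*E) - 133) = 6 - (-133 + J**2 + 46*E) = 6 + (133 - J**2 - 46*E) = 139 - J**2 - 46*E)
r/Z(39 + 54, 202) + D(-208, 135)/13201 = -46196/(39 + 54) + (139 - 1*135**2 - 46*(-208))/13201 = -46196/93 + (139 - 1*18225 + 9568)*(1/13201) = -46196*1/93 + (139 - 18225 + 9568)*(1/13201) = -46196/93 - 8518*1/13201 = -46196/93 - 8518/13201 = -610625570/1227693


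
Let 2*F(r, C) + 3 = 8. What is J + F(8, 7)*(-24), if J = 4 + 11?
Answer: -45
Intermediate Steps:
F(r, C) = 5/2 (F(r, C) = -3/2 + (½)*8 = -3/2 + 4 = 5/2)
J = 15
J + F(8, 7)*(-24) = 15 + (5/2)*(-24) = 15 - 60 = -45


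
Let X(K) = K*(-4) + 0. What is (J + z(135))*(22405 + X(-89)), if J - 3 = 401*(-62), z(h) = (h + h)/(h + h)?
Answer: -565792938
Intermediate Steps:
X(K) = -4*K (X(K) = -4*K + 0 = -4*K)
z(h) = 1 (z(h) = (2*h)/((2*h)) = (2*h)*(1/(2*h)) = 1)
J = -24859 (J = 3 + 401*(-62) = 3 - 24862 = -24859)
(J + z(135))*(22405 + X(-89)) = (-24859 + 1)*(22405 - 4*(-89)) = -24858*(22405 + 356) = -24858*22761 = -565792938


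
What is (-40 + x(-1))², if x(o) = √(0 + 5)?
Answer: (40 - √5)² ≈ 1426.1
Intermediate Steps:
x(o) = √5
(-40 + x(-1))² = (-40 + √5)²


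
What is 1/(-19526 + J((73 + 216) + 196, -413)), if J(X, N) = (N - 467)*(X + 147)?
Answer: -1/575686 ≈ -1.7371e-6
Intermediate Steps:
J(X, N) = (-467 + N)*(147 + X)
1/(-19526 + J((73 + 216) + 196, -413)) = 1/(-19526 + (-68649 - 467*((73 + 216) + 196) + 147*(-413) - 413*((73 + 216) + 196))) = 1/(-19526 + (-68649 - 467*(289 + 196) - 60711 - 413*(289 + 196))) = 1/(-19526 + (-68649 - 467*485 - 60711 - 413*485)) = 1/(-19526 + (-68649 - 226495 - 60711 - 200305)) = 1/(-19526 - 556160) = 1/(-575686) = -1/575686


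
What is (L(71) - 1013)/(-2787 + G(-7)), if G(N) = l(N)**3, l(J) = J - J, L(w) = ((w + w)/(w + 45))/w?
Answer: 58753/161646 ≈ 0.36347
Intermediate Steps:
L(w) = 2/(45 + w) (L(w) = ((2*w)/(45 + w))/w = (2*w/(45 + w))/w = 2/(45 + w))
l(J) = 0
G(N) = 0 (G(N) = 0**3 = 0)
(L(71) - 1013)/(-2787 + G(-7)) = (2/(45 + 71) - 1013)/(-2787 + 0) = (2/116 - 1013)/(-2787) = (2*(1/116) - 1013)*(-1/2787) = (1/58 - 1013)*(-1/2787) = -58753/58*(-1/2787) = 58753/161646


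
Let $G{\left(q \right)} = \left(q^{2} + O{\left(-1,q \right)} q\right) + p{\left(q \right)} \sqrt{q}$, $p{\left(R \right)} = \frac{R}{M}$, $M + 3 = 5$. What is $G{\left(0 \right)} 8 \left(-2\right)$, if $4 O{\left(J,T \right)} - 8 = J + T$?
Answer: $0$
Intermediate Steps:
$M = 2$ ($M = -3 + 5 = 2$)
$p{\left(R \right)} = \frac{R}{2}$
$O{\left(J,T \right)} = 2 + \frac{J}{4} + \frac{T}{4}$ ($O{\left(J,T \right)} = 2 + \frac{J + T}{4} = 2 + \left(\frac{J}{4} + \frac{T}{4}\right) = 2 + \frac{J}{4} + \frac{T}{4}$)
$G{\left(q \right)} = q^{2} + \frac{q^{\frac{3}{2}}}{2} + q \left(\frac{7}{4} + \frac{q}{4}\right)$ ($G{\left(q \right)} = \left(q^{2} + \left(2 + \frac{1}{4} \left(-1\right) + \frac{q}{4}\right) q\right) + \frac{q}{2} \sqrt{q} = \left(q^{2} + \left(2 - \frac{1}{4} + \frac{q}{4}\right) q\right) + \frac{q^{\frac{3}{2}}}{2} = \left(q^{2} + \left(\frac{7}{4} + \frac{q}{4}\right) q\right) + \frac{q^{\frac{3}{2}}}{2} = \left(q^{2} + q \left(\frac{7}{4} + \frac{q}{4}\right)\right) + \frac{q^{\frac{3}{2}}}{2} = q^{2} + \frac{q^{\frac{3}{2}}}{2} + q \left(\frac{7}{4} + \frac{q}{4}\right)$)
$G{\left(0 \right)} 8 \left(-2\right) = \left(\frac{0^{\frac{3}{2}}}{2} + \frac{5 \cdot 0^{2}}{4} + \frac{7}{4} \cdot 0\right) 8 \left(-2\right) = \left(\frac{1}{2} \cdot 0 + \frac{5}{4} \cdot 0 + 0\right) 8 \left(-2\right) = \left(0 + 0 + 0\right) 8 \left(-2\right) = 0 \cdot 8 \left(-2\right) = 0 \left(-2\right) = 0$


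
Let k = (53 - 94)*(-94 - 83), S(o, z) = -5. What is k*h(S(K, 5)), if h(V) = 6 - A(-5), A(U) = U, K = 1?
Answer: 79827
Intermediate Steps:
h(V) = 11 (h(V) = 6 - 1*(-5) = 6 + 5 = 11)
k = 7257 (k = -41*(-177) = 7257)
k*h(S(K, 5)) = 7257*11 = 79827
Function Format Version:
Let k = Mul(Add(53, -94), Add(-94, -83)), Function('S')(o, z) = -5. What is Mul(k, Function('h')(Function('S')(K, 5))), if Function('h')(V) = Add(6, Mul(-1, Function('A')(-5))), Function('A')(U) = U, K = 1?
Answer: 79827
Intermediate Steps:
Function('h')(V) = 11 (Function('h')(V) = Add(6, Mul(-1, -5)) = Add(6, 5) = 11)
k = 7257 (k = Mul(-41, -177) = 7257)
Mul(k, Function('h')(Function('S')(K, 5))) = Mul(7257, 11) = 79827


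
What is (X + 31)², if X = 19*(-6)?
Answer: 6889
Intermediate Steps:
X = -114
(X + 31)² = (-114 + 31)² = (-83)² = 6889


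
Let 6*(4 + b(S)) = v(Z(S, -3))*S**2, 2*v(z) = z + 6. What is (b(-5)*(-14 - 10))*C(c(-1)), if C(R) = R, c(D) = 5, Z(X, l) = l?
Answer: -270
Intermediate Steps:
v(z) = 3 + z/2 (v(z) = (z + 6)/2 = (6 + z)/2 = 3 + z/2)
b(S) = -4 + S**2/4 (b(S) = -4 + ((3 + (1/2)*(-3))*S**2)/6 = -4 + ((3 - 3/2)*S**2)/6 = -4 + (3*S**2/2)/6 = -4 + S**2/4)
(b(-5)*(-14 - 10))*C(c(-1)) = ((-4 + (1/4)*(-5)**2)*(-14 - 10))*5 = ((-4 + (1/4)*25)*(-24))*5 = ((-4 + 25/4)*(-24))*5 = ((9/4)*(-24))*5 = -54*5 = -270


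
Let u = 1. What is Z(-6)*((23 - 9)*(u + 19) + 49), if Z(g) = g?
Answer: -1974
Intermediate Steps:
Z(-6)*((23 - 9)*(u + 19) + 49) = -6*((23 - 9)*(1 + 19) + 49) = -6*(14*20 + 49) = -6*(280 + 49) = -6*329 = -1974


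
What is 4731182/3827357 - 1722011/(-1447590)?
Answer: 13439562606307/5540443719630 ≈ 2.4257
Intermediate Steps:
4731182/3827357 - 1722011/(-1447590) = 4731182*(1/3827357) - 1722011*(-1/1447590) = 4731182/3827357 + 1722011/1447590 = 13439562606307/5540443719630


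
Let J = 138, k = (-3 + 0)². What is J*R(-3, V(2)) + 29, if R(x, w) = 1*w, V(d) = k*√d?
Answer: 29 + 1242*√2 ≈ 1785.5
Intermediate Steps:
k = 9 (k = (-3)² = 9)
V(d) = 9*√d
R(x, w) = w
J*R(-3, V(2)) + 29 = 138*(9*√2) + 29 = 1242*√2 + 29 = 29 + 1242*√2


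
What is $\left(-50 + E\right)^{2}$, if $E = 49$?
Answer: $1$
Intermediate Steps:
$\left(-50 + E\right)^{2} = \left(-50 + 49\right)^{2} = \left(-1\right)^{2} = 1$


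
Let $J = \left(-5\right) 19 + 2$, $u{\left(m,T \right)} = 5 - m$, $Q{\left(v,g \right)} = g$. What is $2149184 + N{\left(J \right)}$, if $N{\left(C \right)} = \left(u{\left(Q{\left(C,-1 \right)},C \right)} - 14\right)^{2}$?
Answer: $2149248$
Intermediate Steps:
$J = -93$ ($J = -95 + 2 = -93$)
$N{\left(C \right)} = 64$ ($N{\left(C \right)} = \left(\left(5 - -1\right) - 14\right)^{2} = \left(\left(5 + 1\right) - 14\right)^{2} = \left(6 - 14\right)^{2} = \left(-8\right)^{2} = 64$)
$2149184 + N{\left(J \right)} = 2149184 + 64 = 2149248$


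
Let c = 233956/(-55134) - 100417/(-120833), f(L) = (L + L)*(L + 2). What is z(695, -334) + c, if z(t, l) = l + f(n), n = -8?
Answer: -804145395253/3331003311 ≈ -241.41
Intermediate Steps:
f(L) = 2*L*(2 + L) (f(L) = (2*L)*(2 + L) = 2*L*(2 + L))
c = -11366607235/3331003311 (c = 233956*(-1/55134) - 100417*(-1/120833) = -116978/27567 + 100417/120833 = -11366607235/3331003311 ≈ -3.4124)
z(t, l) = 96 + l (z(t, l) = l + 2*(-8)*(2 - 8) = l + 2*(-8)*(-6) = l + 96 = 96 + l)
z(695, -334) + c = (96 - 334) - 11366607235/3331003311 = -238 - 11366607235/3331003311 = -804145395253/3331003311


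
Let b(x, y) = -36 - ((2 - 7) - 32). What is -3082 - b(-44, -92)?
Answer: -3083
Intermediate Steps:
b(x, y) = 1 (b(x, y) = -36 - (-5 - 32) = -36 - 1*(-37) = -36 + 37 = 1)
-3082 - b(-44, -92) = -3082 - 1*1 = -3082 - 1 = -3083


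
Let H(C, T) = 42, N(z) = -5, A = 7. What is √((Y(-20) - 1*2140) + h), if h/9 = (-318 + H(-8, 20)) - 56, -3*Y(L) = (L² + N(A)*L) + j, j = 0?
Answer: 38*I*√33/3 ≈ 72.764*I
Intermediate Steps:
Y(L) = -L²/3 + 5*L/3 (Y(L) = -((L² - 5*L) + 0)/3 = -(L² - 5*L)/3 = -L²/3 + 5*L/3)
h = -2988 (h = 9*((-318 + 42) - 56) = 9*(-276 - 56) = 9*(-332) = -2988)
√((Y(-20) - 1*2140) + h) = √(((⅓)*(-20)*(5 - 1*(-20)) - 1*2140) - 2988) = √(((⅓)*(-20)*(5 + 20) - 2140) - 2988) = √(((⅓)*(-20)*25 - 2140) - 2988) = √((-500/3 - 2140) - 2988) = √(-6920/3 - 2988) = √(-15884/3) = 38*I*√33/3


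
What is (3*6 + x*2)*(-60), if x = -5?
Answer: -480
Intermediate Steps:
(3*6 + x*2)*(-60) = (3*6 - 5*2)*(-60) = (18 - 10)*(-60) = 8*(-60) = -480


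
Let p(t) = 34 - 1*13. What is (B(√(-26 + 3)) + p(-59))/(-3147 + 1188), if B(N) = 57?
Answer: -26/653 ≈ -0.039816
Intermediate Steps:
p(t) = 21 (p(t) = 34 - 13 = 21)
(B(√(-26 + 3)) + p(-59))/(-3147 + 1188) = (57 + 21)/(-3147 + 1188) = 78/(-1959) = 78*(-1/1959) = -26/653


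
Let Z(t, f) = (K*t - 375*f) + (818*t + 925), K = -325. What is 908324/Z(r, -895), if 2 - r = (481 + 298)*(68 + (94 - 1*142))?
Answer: -227081/1835851 ≈ -0.12369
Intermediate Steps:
r = -15578 (r = 2 - (481 + 298)*(68 + (94 - 1*142)) = 2 - 779*(68 + (94 - 142)) = 2 - 779*(68 - 48) = 2 - 779*20 = 2 - 1*15580 = 2 - 15580 = -15578)
Z(t, f) = 925 - 375*f + 493*t (Z(t, f) = (-325*t - 375*f) + (818*t + 925) = (-375*f - 325*t) + (925 + 818*t) = 925 - 375*f + 493*t)
908324/Z(r, -895) = 908324/(925 - 375*(-895) + 493*(-15578)) = 908324/(925 + 335625 - 7679954) = 908324/(-7343404) = 908324*(-1/7343404) = -227081/1835851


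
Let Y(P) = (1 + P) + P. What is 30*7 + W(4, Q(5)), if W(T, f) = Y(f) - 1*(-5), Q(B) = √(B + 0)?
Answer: 216 + 2*√5 ≈ 220.47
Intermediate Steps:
Q(B) = √B
Y(P) = 1 + 2*P
W(T, f) = 6 + 2*f (W(T, f) = (1 + 2*f) - 1*(-5) = (1 + 2*f) + 5 = 6 + 2*f)
30*7 + W(4, Q(5)) = 30*7 + (6 + 2*√5) = 210 + (6 + 2*√5) = 216 + 2*√5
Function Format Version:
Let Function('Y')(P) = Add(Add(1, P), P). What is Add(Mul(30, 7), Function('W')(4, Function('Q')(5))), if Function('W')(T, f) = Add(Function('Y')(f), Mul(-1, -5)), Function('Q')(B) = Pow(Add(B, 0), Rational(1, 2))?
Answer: Add(216, Mul(2, Pow(5, Rational(1, 2)))) ≈ 220.47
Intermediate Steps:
Function('Q')(B) = Pow(B, Rational(1, 2))
Function('Y')(P) = Add(1, Mul(2, P))
Function('W')(T, f) = Add(6, Mul(2, f)) (Function('W')(T, f) = Add(Add(1, Mul(2, f)), Mul(-1, -5)) = Add(Add(1, Mul(2, f)), 5) = Add(6, Mul(2, f)))
Add(Mul(30, 7), Function('W')(4, Function('Q')(5))) = Add(Mul(30, 7), Add(6, Mul(2, Pow(5, Rational(1, 2))))) = Add(210, Add(6, Mul(2, Pow(5, Rational(1, 2))))) = Add(216, Mul(2, Pow(5, Rational(1, 2))))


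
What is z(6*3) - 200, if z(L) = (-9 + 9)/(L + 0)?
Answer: -200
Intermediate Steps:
z(L) = 0 (z(L) = 0/L = 0)
z(6*3) - 200 = 0 - 200 = -200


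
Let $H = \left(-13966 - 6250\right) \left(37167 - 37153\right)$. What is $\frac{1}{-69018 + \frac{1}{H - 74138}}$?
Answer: $- \frac{357162}{24650606917} \approx -1.4489 \cdot 10^{-5}$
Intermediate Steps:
$H = -283024$ ($H = \left(-20216\right) 14 = -283024$)
$\frac{1}{-69018 + \frac{1}{H - 74138}} = \frac{1}{-69018 + \frac{1}{-283024 - 74138}} = \frac{1}{-69018 + \frac{1}{-357162}} = \frac{1}{-69018 - \frac{1}{357162}} = \frac{1}{- \frac{24650606917}{357162}} = - \frac{357162}{24650606917}$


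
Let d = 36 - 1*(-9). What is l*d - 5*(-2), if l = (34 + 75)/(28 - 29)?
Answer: -4895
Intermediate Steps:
d = 45 (d = 36 + 9 = 45)
l = -109 (l = 109/(-1) = 109*(-1) = -109)
l*d - 5*(-2) = -109*45 - 5*(-2) = -4905 + 10 = -4895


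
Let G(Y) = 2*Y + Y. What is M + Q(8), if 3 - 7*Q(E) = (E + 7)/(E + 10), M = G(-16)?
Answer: -2003/42 ≈ -47.690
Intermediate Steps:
G(Y) = 3*Y
M = -48 (M = 3*(-16) = -48)
Q(E) = 3/7 - (7 + E)/(7*(10 + E)) (Q(E) = 3/7 - (E + 7)/(7*(E + 10)) = 3/7 - (7 + E)/(7*(10 + E)))
M + Q(8) = -48 + (23 + 2*8)/(7*(10 + 8)) = -48 + (1/7)*(23 + 16)/18 = -48 + (1/7)*(1/18)*39 = -48 + 13/42 = -2003/42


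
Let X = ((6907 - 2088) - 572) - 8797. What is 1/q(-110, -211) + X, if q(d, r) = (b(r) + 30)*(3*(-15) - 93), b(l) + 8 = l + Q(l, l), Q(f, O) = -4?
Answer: -121184699/26634 ≈ -4550.0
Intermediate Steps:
b(l) = -12 + l (b(l) = -8 + (l - 4) = -8 + (-4 + l) = -12 + l)
q(d, r) = -2484 - 138*r (q(d, r) = ((-12 + r) + 30)*(3*(-15) - 93) = (18 + r)*(-45 - 93) = (18 + r)*(-138) = -2484 - 138*r)
X = -4550 (X = (4819 - 572) - 8797 = 4247 - 8797 = -4550)
1/q(-110, -211) + X = 1/(-2484 - 138*(-211)) - 4550 = 1/(-2484 + 29118) - 4550 = 1/26634 - 4550 = -121184699/26634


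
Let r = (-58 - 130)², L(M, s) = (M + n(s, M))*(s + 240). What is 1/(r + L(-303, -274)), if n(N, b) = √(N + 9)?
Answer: 22823/1041931828 + 17*I*√265/1041931828 ≈ 2.1905e-5 + 2.656e-7*I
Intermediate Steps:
n(N, b) = √(9 + N)
L(M, s) = (240 + s)*(M + √(9 + s)) (L(M, s) = (M + √(9 + s))*(s + 240) = (M + √(9 + s))*(240 + s) = (240 + s)*(M + √(9 + s)))
r = 35344 (r = (-188)² = 35344)
1/(r + L(-303, -274)) = 1/(35344 + (240*(-303) + 240*√(9 - 274) - 303*(-274) - 274*√(9 - 274))) = 1/(35344 + (-72720 + 240*√(-265) + 83022 - 274*I*√265)) = 1/(35344 + (-72720 + 240*(I*√265) + 83022 - 274*I*√265)) = 1/(35344 + (-72720 + 240*I*√265 + 83022 - 274*I*√265)) = 1/(35344 + (10302 - 34*I*√265)) = 1/(45646 - 34*I*√265)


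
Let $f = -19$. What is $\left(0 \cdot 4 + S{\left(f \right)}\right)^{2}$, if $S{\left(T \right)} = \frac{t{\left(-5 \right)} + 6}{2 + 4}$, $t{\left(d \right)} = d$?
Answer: $\frac{1}{36} \approx 0.027778$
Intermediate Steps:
$S{\left(T \right)} = \frac{1}{6}$ ($S{\left(T \right)} = \frac{-5 + 6}{2 + 4} = 1 \cdot \frac{1}{6} = \frac{1}{6}$)
$\left(0 \cdot 4 + S{\left(f \right)}\right)^{2} = \left(0 \cdot 4 + \frac{1}{6}\right)^{2} = \left(0 + \frac{1}{6}\right)^{2} = \left(\frac{1}{6}\right)^{2} = \frac{1}{36}$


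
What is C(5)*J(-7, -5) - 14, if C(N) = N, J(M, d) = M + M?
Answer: -84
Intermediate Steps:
J(M, d) = 2*M
C(5)*J(-7, -5) - 14 = 5*(2*(-7)) - 14 = 5*(-14) - 14 = -70 - 14 = -84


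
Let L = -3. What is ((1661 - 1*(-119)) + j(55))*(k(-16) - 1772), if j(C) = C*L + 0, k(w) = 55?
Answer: -2772955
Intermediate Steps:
j(C) = -3*C (j(C) = C*(-3) + 0 = -3*C + 0 = -3*C)
((1661 - 1*(-119)) + j(55))*(k(-16) - 1772) = ((1661 - 1*(-119)) - 3*55)*(55 - 1772) = ((1661 + 119) - 165)*(-1717) = (1780 - 165)*(-1717) = 1615*(-1717) = -2772955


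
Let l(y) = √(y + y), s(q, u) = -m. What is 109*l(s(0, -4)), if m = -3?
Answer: 109*√6 ≈ 266.99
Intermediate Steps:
s(q, u) = 3 (s(q, u) = -1*(-3) = 3)
l(y) = √2*√y (l(y) = √(2*y) = √2*√y)
109*l(s(0, -4)) = 109*(√2*√3) = 109*√6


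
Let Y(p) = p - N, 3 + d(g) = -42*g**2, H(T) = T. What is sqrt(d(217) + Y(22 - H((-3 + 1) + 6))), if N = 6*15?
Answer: 3*I*sqrt(219757) ≈ 1406.3*I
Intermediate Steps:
N = 90
d(g) = -3 - 42*g**2
Y(p) = -90 + p (Y(p) = p - 1*90 = p - 90 = -90 + p)
sqrt(d(217) + Y(22 - H((-3 + 1) + 6))) = sqrt((-3 - 42*217**2) + (-90 + (22 - ((-3 + 1) + 6)))) = sqrt((-3 - 42*47089) + (-90 + (22 - (-2 + 6)))) = sqrt((-3 - 1977738) + (-90 + (22 - 1*4))) = sqrt(-1977741 + (-90 + (22 - 4))) = sqrt(-1977741 + (-90 + 18)) = sqrt(-1977741 - 72) = sqrt(-1977813) = 3*I*sqrt(219757)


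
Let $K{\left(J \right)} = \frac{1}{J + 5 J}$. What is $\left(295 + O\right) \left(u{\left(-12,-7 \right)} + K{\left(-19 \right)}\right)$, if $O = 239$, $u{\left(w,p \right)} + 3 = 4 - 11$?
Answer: $- \frac{101549}{19} \approx -5344.7$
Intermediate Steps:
$u{\left(w,p \right)} = -10$ ($u{\left(w,p \right)} = -3 + \left(4 - 11\right) = -3 - 7 = -10$)
$K{\left(J \right)} = \frac{1}{6 J}$
$\left(295 + O\right) \left(u{\left(-12,-7 \right)} + K{\left(-19 \right)}\right) = \left(295 + 239\right) \left(-10 + \frac{1}{6 \left(-19\right)}\right) = 534 \left(-10 + \frac{1}{6} \left(- \frac{1}{19}\right)\right) = 534 \left(-10 - \frac{1}{114}\right) = 534 \left(- \frac{1141}{114}\right) = - \frac{101549}{19}$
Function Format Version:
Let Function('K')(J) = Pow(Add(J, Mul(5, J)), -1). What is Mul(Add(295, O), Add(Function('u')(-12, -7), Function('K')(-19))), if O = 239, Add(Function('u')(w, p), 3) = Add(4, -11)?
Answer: Rational(-101549, 19) ≈ -5344.7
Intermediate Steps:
Function('u')(w, p) = -10 (Function('u')(w, p) = Add(-3, Add(4, -11)) = Add(-3, -7) = -10)
Function('K')(J) = Mul(Rational(1, 6), Pow(J, -1)) (Function('K')(J) = Pow(Mul(6, J), -1) = Mul(Rational(1, 6), Pow(J, -1)))
Mul(Add(295, O), Add(Function('u')(-12, -7), Function('K')(-19))) = Mul(Add(295, 239), Add(-10, Mul(Rational(1, 6), Pow(-19, -1)))) = Mul(534, Add(-10, Mul(Rational(1, 6), Rational(-1, 19)))) = Mul(534, Add(-10, Rational(-1, 114))) = Mul(534, Rational(-1141, 114)) = Rational(-101549, 19)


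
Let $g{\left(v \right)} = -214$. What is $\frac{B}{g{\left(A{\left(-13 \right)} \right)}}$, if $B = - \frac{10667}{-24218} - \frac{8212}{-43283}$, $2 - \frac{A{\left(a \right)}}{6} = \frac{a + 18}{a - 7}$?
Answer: $- \frac{660577977}{224320726516} \approx -0.0029448$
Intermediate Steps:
$A{\left(a \right)} = 12 - \frac{6 \left(18 + a\right)}{-7 + a}$ ($A{\left(a \right)} = 12 - 6 \frac{a + 18}{a - 7} = 12 - 6 \frac{18 + a}{-7 + a} = 12 - \frac{6 \left(18 + a\right)}{-7 + a}$)
$B = \frac{660577977}{1048227694}$ ($B = \left(-10667\right) \left(- \frac{1}{24218}\right) - - \frac{8212}{43283} = \frac{10667}{24218} + \frac{8212}{43283} = \frac{660577977}{1048227694} \approx 0.63019$)
$\frac{B}{g{\left(A{\left(-13 \right)} \right)}} = \frac{660577977}{1048227694 \left(-214\right)} = \frac{660577977}{1048227694} \left(- \frac{1}{214}\right) = - \frac{660577977}{224320726516}$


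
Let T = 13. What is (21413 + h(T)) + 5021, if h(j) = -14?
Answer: 26420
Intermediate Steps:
(21413 + h(T)) + 5021 = (21413 - 14) + 5021 = 21399 + 5021 = 26420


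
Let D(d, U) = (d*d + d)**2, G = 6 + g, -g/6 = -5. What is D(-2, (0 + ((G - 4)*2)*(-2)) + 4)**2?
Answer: 16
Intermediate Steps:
g = 30 (g = -6*(-5) = 30)
G = 36 (G = 6 + 30 = 36)
D(d, U) = (d + d**2)**2 (D(d, U) = (d**2 + d)**2 = (d + d**2)**2)
D(-2, (0 + ((G - 4)*2)*(-2)) + 4)**2 = ((-2)**2*(1 - 2)**2)**2 = (4*(-1)**2)**2 = (4*1)**2 = 4**2 = 16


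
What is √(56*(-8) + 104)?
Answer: 2*I*√86 ≈ 18.547*I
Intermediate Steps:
√(56*(-8) + 104) = √(-448 + 104) = √(-344) = 2*I*√86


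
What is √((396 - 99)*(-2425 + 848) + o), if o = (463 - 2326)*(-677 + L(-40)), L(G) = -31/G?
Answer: 3*√35175030/20 ≈ 889.63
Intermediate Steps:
o = 50392287/40 (o = (463 - 2326)*(-677 - 31/(-40)) = -1863*(-677 - 31*(-1/40)) = -1863*(-677 + 31/40) = -1863*(-27049/40) = 50392287/40 ≈ 1.2598e+6)
√((396 - 99)*(-2425 + 848) + o) = √((396 - 99)*(-2425 + 848) + 50392287/40) = √(297*(-1577) + 50392287/40) = √(-468369 + 50392287/40) = √(31657527/40) = 3*√35175030/20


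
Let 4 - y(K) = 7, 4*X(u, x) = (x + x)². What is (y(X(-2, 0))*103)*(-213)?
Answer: 65817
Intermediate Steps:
X(u, x) = x² (X(u, x) = (x + x)²/4 = (2*x)²/4 = (4*x²)/4 = x²)
y(K) = -3 (y(K) = 4 - 1*7 = 4 - 7 = -3)
(y(X(-2, 0))*103)*(-213) = -3*103*(-213) = -309*(-213) = 65817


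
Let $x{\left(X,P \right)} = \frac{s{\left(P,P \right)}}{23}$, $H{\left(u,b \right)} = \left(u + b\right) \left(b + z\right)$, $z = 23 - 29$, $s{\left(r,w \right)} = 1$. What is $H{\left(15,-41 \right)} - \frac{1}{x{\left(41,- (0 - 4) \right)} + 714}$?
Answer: $\frac{20068883}{16423} \approx 1222.0$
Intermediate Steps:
$z = -6$ ($z = 23 - 29 = -6$)
$H{\left(u,b \right)} = \left(-6 + b\right) \left(b + u\right)$ ($H{\left(u,b \right)} = \left(u + b\right) \left(b - 6\right) = \left(b + u\right) \left(-6 + b\right) = \left(-6 + b\right) \left(b + u\right)$)
$x{\left(X,P \right)} = \frac{1}{23}$ ($x{\left(X,P \right)} = 1 \cdot \frac{1}{23} = \frac{1}{23}$)
$H{\left(15,-41 \right)} - \frac{1}{x{\left(41,- (0 - 4) \right)} + 714} = \left(\left(-41\right)^{2} - -246 - 90 - 615\right) - \frac{1}{\frac{1}{23} + 714} = \left(1681 + 246 - 90 - 615\right) - \frac{1}{\frac{16423}{23}} = 1222 - \frac{23}{16423} = \frac{20068883}{16423}$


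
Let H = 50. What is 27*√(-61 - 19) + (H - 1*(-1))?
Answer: 51 + 108*I*√5 ≈ 51.0 + 241.5*I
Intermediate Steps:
27*√(-61 - 19) + (H - 1*(-1)) = 27*√(-61 - 19) + (50 - 1*(-1)) = 27*√(-80) + (50 + 1) = 27*(4*I*√5) + 51 = 108*I*√5 + 51 = 51 + 108*I*√5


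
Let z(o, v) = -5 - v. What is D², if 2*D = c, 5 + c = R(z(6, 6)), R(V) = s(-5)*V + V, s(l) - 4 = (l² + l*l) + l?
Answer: 308025/4 ≈ 77006.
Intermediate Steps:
s(l) = 4 + l + 2*l² (s(l) = 4 + ((l² + l*l) + l) = 4 + ((l² + l²) + l) = 4 + (2*l² + l) = 4 + (l + 2*l²) = 4 + l + 2*l²)
R(V) = 50*V (R(V) = (4 - 5 + 2*(-5)²)*V + V = (4 - 5 + 2*25)*V + V = (4 - 5 + 50)*V + V = 49*V + V = 50*V)
c = -555 (c = -5 + 50*(-5 - 1*6) = -5 + 50*(-5 - 6) = -5 + 50*(-11) = -5 - 550 = -555)
D = -555/2 (D = (½)*(-555) = -555/2 ≈ -277.50)
D² = (-555/2)² = 308025/4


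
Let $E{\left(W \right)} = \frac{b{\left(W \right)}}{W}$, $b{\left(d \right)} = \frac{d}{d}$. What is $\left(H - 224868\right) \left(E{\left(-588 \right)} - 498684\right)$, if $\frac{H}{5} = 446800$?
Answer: $- \frac{147282531898619}{147} \approx -1.0019 \cdot 10^{12}$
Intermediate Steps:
$H = 2234000$ ($H = 5 \cdot 446800 = 2234000$)
$b{\left(d \right)} = 1$
$E{\left(W \right)} = \frac{1}{W}$ ($E{\left(W \right)} = 1 \frac{1}{W} = \frac{1}{W}$)
$\left(H - 224868\right) \left(E{\left(-588 \right)} - 498684\right) = \left(2234000 - 224868\right) \left(\frac{1}{-588} - 498684\right) = 2009132 \left(- \frac{1}{588} - 498684\right) = 2009132 \left(- \frac{293226193}{588}\right) = - \frac{147282531898619}{147}$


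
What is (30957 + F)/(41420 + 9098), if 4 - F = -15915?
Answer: 23438/25259 ≈ 0.92791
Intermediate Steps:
F = 15919 (F = 4 - 1*(-15915) = 4 + 15915 = 15919)
(30957 + F)/(41420 + 9098) = (30957 + 15919)/(41420 + 9098) = 46876/50518 = 46876*(1/50518) = 23438/25259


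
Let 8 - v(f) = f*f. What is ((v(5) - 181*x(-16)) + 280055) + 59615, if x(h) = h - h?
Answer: 339653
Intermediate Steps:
v(f) = 8 - f² (v(f) = 8 - f*f = 8 - f²)
x(h) = 0
((v(5) - 181*x(-16)) + 280055) + 59615 = (((8 - 1*5²) - 181*0) + 280055) + 59615 = (((8 - 1*25) + 0) + 280055) + 59615 = (((8 - 25) + 0) + 280055) + 59615 = ((-17 + 0) + 280055) + 59615 = (-17 + 280055) + 59615 = 280038 + 59615 = 339653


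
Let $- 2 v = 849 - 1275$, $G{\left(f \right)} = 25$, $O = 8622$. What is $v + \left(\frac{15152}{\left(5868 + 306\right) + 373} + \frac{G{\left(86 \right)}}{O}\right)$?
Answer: $\frac{12154278061}{56448234} \approx 215.32$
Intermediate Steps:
$v = 213$ ($v = - \frac{849 - 1275}{2} = \left(- \frac{1}{2}\right) \left(-426\right) = 213$)
$v + \left(\frac{15152}{\left(5868 + 306\right) + 373} + \frac{G{\left(86 \right)}}{O}\right) = 213 + \left(\frac{15152}{\left(5868 + 306\right) + 373} + \frac{25}{8622}\right) = 213 + \left(\frac{15152}{6174 + 373} + 25 \cdot \frac{1}{8622}\right) = 213 + \left(\frac{15152}{6547} + \frac{25}{8622}\right) = 213 + \frac{130804219}{56448234} = \frac{12154278061}{56448234}$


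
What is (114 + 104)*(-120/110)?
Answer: -2616/11 ≈ -237.82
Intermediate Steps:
(114 + 104)*(-120/110) = 218*(-120*1/110) = 218*(-12/11) = -2616/11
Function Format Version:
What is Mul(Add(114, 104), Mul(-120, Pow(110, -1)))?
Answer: Rational(-2616, 11) ≈ -237.82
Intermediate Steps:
Mul(Add(114, 104), Mul(-120, Pow(110, -1))) = Mul(218, Mul(-120, Rational(1, 110))) = Mul(218, Rational(-12, 11)) = Rational(-2616, 11)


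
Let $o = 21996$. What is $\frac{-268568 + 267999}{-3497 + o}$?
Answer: $- \frac{569}{18499} \approx -0.030758$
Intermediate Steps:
$\frac{-268568 + 267999}{-3497 + o} = \frac{-268568 + 267999}{-3497 + 21996} = - \frac{569}{18499}$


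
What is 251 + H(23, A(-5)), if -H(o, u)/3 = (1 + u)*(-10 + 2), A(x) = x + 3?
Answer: 227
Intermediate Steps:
A(x) = 3 + x
H(o, u) = 24 + 24*u (H(o, u) = -3*(1 + u)*(-10 + 2) = -3*(1 + u)*(-8) = -3*(-8 - 8*u) = 24 + 24*u)
251 + H(23, A(-5)) = 251 + (24 + 24*(3 - 5)) = 251 + (24 + 24*(-2)) = 251 + (24 - 48) = 251 - 24 = 227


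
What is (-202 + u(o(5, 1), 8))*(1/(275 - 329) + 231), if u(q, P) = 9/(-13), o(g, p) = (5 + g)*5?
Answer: -32866355/702 ≈ -46818.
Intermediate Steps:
o(g, p) = 25 + 5*g
u(q, P) = -9/13 (u(q, P) = 9*(-1/13) = -9/13)
(-202 + u(o(5, 1), 8))*(1/(275 - 329) + 231) = (-202 - 9/13)*(1/(275 - 329) + 231) = -2635*(1/(-54) + 231)/13 = -2635*(-1/54 + 231)/13 = -2635/13*12473/54 = -32866355/702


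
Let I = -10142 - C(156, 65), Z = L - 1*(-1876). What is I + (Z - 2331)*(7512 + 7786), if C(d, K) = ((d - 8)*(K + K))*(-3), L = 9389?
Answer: 136719910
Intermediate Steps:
Z = 11265 (Z = 9389 - 1*(-1876) = 9389 + 1876 = 11265)
C(d, K) = -6*K*(-8 + d) (C(d, K) = ((-8 + d)*(2*K))*(-3) = (2*K*(-8 + d))*(-3) = -6*K*(-8 + d))
I = 47578 (I = -10142 - 6*65*(8 - 1*156) = -10142 - 6*65*(8 - 156) = -10142 - 6*65*(-148) = -10142 - 1*(-57720) = -10142 + 57720 = 47578)
I + (Z - 2331)*(7512 + 7786) = 47578 + (11265 - 2331)*(7512 + 7786) = 47578 + 8934*15298 = 47578 + 136672332 = 136719910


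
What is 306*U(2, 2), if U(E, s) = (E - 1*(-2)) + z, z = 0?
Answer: 1224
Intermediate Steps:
U(E, s) = 2 + E (U(E, s) = (E - 1*(-2)) + 0 = (E + 2) + 0 = (2 + E) + 0 = 2 + E)
306*U(2, 2) = 306*(2 + 2) = 306*4 = 1224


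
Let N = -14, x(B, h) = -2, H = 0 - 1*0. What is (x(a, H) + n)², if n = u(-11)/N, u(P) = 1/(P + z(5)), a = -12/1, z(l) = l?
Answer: 27889/7056 ≈ 3.9525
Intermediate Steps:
H = 0 (H = 0 + 0 = 0)
a = -12 (a = -12*1 = -12)
u(P) = 1/(5 + P) (u(P) = 1/(P + 5) = 1/(5 + P))
n = 1/84 (n = 1/((5 - 11)*(-14)) = -1/14/(-6) = -⅙*(-1/14) = 1/84 ≈ 0.011905)
(x(a, H) + n)² = (-2 + 1/84)² = (-167/84)² = 27889/7056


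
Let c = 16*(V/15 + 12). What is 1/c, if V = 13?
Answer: 15/3088 ≈ 0.0048575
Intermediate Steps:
c = 3088/15 (c = 16*(13/15 + 12) = 16*(193/15) = 3088/15 ≈ 205.87)
1/c = 1/(3088/15) = 15/3088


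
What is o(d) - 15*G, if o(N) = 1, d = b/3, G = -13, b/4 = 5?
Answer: 196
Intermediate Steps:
b = 20 (b = 4*5 = 20)
d = 20/3 ≈ 6.6667
o(d) - 15*G = 1 - 15*(-13) = 1 + 195 = 196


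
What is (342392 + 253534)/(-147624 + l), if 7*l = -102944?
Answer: -2085741/568156 ≈ -3.6711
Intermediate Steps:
l = -102944/7 (l = (⅐)*(-102944) = -102944/7 ≈ -14706.)
(342392 + 253534)/(-147624 + l) = (342392 + 253534)/(-147624 - 102944/7) = 595926/(-1136312/7) = 595926*(-7/1136312) = -2085741/568156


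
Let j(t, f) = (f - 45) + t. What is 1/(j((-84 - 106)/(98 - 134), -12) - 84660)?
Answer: -18/1524811 ≈ -1.1805e-5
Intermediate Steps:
j(t, f) = -45 + f + t (j(t, f) = (-45 + f) + t = -45 + f + t)
1/(j((-84 - 106)/(98 - 134), -12) - 84660) = 1/((-45 - 12 + (-84 - 106)/(98 - 134)) - 84660) = 1/((-45 - 12 - 190/(-36)) - 84660) = 1/((-45 - 12 - 190*(-1/36)) - 84660) = 1/((-45 - 12 + 95/18) - 84660) = 1/(-931/18 - 84660) = 1/(-1524811/18) = -18/1524811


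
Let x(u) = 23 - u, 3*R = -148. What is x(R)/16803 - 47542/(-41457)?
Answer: 801846949/696601971 ≈ 1.1511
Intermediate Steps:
R = -148/3 (R = (⅓)*(-148) = -148/3 ≈ -49.333)
x(R)/16803 - 47542/(-41457) = (23 - 1*(-148/3))/16803 - 47542/(-41457) = (23 + 148/3)*(1/16803) - 47542*(-1/41457) = (217/3)*(1/16803) + 47542/41457 = 217/50409 + 47542/41457 = 801846949/696601971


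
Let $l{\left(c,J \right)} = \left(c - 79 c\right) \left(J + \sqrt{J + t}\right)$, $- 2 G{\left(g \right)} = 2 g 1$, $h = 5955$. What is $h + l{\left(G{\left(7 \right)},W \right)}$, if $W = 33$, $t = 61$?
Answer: $23973 + 546 \sqrt{94} \approx 29267.0$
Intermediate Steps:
$G{\left(g \right)} = - g$ ($G{\left(g \right)} = - \frac{2 g 1}{2} = - \frac{2 g}{2} = - g$)
$l{\left(c,J \right)} = - 78 c \left(J + \sqrt{61 + J}\right)$ ($l{\left(c,J \right)} = \left(c - 79 c\right) \left(J + \sqrt{J + 61}\right) = - 78 c \left(J + \sqrt{61 + J}\right)$)
$h + l{\left(G{\left(7 \right)},W \right)} = 5955 - 78 \left(\left(-1\right) 7\right) \left(33 + \sqrt{61 + 33}\right) = 5955 - - 546 \left(33 + \sqrt{94}\right) = 5955 + \left(18018 + 546 \sqrt{94}\right) = 23973 + 546 \sqrt{94}$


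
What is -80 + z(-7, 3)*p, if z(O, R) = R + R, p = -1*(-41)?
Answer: 166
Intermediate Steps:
p = 41
z(O, R) = 2*R
-80 + z(-7, 3)*p = -80 + (2*3)*41 = -80 + 6*41 = -80 + 246 = 166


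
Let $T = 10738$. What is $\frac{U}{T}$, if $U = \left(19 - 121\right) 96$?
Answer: $- \frac{4896}{5369} \approx -0.9119$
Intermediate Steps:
$U = -9792$ ($U = \left(-102\right) 96 = -9792$)
$\frac{U}{T} = - \frac{9792}{10738} = \left(-9792\right) \frac{1}{10738} = - \frac{4896}{5369}$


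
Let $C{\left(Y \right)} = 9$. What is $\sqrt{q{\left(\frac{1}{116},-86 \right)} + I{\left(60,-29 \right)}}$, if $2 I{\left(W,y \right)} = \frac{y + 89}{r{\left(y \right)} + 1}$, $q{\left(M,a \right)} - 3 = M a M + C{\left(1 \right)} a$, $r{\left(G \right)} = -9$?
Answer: $\frac{i \sqrt{10425122}}{116} \approx 27.834 i$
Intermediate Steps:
$q{\left(M,a \right)} = 3 + 9 a + a M^{2}$ ($q{\left(M,a \right)} = 3 + \left(M a M + 9 a\right) = 3 + \left(a M^{2} + 9 a\right) = 3 + \left(9 a + a M^{2}\right) = 3 + 9 a + a M^{2}$)
$I{\left(W,y \right)} = - \frac{89}{16} - \frac{y}{16}$ ($I{\left(W,y \right)} = \frac{\left(y + 89\right) \frac{1}{-9 + 1}}{2} = \frac{\left(89 + y\right) \frac{1}{-8}}{2} = \frac{\left(89 + y\right) \left(- \frac{1}{8}\right)}{2} = \frac{- \frac{89}{8} - \frac{y}{8}}{2} = - \frac{89}{16} - \frac{y}{16}$)
$\sqrt{q{\left(\frac{1}{116},-86 \right)} + I{\left(60,-29 \right)}} = \sqrt{\left(3 + 9 \left(-86\right) - 86 \left(\frac{1}{116}\right)^{2}\right) - \frac{15}{4}} = \sqrt{\left(3 - 774 - \frac{86}{13456}\right) + \left(- \frac{89}{16} + \frac{29}{16}\right)} = \sqrt{\left(3 - 774 - \frac{43}{6728}\right) - \frac{15}{4}} = \sqrt{- \frac{5187331}{6728} - \frac{15}{4}} = \sqrt{- \frac{5212561}{6728}} = \frac{i \sqrt{10425122}}{116}$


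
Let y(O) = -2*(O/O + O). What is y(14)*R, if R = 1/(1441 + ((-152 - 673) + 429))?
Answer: -6/209 ≈ -0.028708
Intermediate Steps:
y(O) = -2 - 2*O (y(O) = -2*(1 + O) = -2 - 2*O)
R = 1/1045 (R = 1/(1441 + (-825 + 429)) = 1/(1441 - 396) = 1/1045 ≈ 0.00095694)
y(14)*R = (-2 - 2*14)*(1/1045) = (-2 - 28)*(1/1045) = -30*1/1045 = -6/209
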